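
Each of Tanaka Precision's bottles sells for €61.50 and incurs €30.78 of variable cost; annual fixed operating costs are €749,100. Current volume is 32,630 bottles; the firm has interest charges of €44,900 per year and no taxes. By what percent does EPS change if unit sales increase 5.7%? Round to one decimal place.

+27.4%

Contribution at this volume is 32,630 × €30.72 = €1,002,393.60.
Subtracting fixed costs: EBIT = €1,002,393.60 − €749,100 = €253,293.60.
Interest = €44,900.00, so EBIT − I = €208,393.60.
Degree of combined leverage = contribution ÷ (EBIT − I) = €1,002,393.60 ÷ €208,393.60 = 4.8101.
%ΔEPS = DCL × %ΔSales = 4.8101 × +5.7% = +27.4%.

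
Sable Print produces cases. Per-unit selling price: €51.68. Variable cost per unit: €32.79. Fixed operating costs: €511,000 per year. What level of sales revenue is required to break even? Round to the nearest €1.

CM per unit = €51.68 − €32.79 = €18.89; CM ratio = €18.89 / €51.68 = 0.3655.
Break-even sales = FC ÷ CM ratio = €511,000 × €51.68 / €18.89 = €1,398,014.

€1,398,014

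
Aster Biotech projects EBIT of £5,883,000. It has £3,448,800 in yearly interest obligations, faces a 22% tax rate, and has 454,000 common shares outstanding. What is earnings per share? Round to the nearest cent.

£4.18

Pre-tax income = £5,883,000 − £3,448,800.00 = £2,434,200.00.
After tax at 22%: net income = £2,434,200.00 × 0.78 = £1,898,676.00.
EPS = £1,898,676.00 ÷ 454,000 = £4.18.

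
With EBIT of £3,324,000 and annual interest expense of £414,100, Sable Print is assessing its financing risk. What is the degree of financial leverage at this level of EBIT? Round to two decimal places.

1.14

Annual interest charges come to £414,100.00.
DFL = EBIT ÷ (EBIT − I) = £3,324,000 ÷ (£3,324,000 − £414,100.00) = £3,324,000 ÷ £2,909,900.00 = 1.1423.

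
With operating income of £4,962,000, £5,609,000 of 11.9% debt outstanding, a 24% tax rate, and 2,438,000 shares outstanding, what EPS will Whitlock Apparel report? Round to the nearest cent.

Pre-tax income = £4,962,000 − £667,471.00 = £4,294,529.00.
After tax at 24%: net income = £4,294,529.00 × 0.76 = £3,263,842.04.
Per share: £3,263,842.04 / 2,438,000 shares = £1.34.

£1.34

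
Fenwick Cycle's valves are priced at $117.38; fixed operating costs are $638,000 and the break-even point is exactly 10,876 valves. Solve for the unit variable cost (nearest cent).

$58.72

At break-even, FC = Q × (P − VC), so P − VC = $638,000 ÷ 10,876 = $58.6613.
Variable cost per unit = $117.38 − $58.6613 = $58.72.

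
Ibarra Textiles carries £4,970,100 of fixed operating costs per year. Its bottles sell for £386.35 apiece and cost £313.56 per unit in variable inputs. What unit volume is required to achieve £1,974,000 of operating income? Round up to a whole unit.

Each unit contributes £386.35 − £313.56 = £72.79.
Need Q such that Q × £72.79 − £4,970,100 = £1,974,000, i.e. Q = £6,944,100 / £72.79 = 95,399.09 → 95,400.

95,400 bottles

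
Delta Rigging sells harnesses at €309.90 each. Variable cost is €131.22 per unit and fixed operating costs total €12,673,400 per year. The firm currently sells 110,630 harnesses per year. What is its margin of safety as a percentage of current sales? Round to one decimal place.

35.9%

Contribution margin per unit = €309.90 − €131.22 = €178.68. Break-even units = €12,673,400 ÷ €178.68 = 70,927.92; break-even revenue = 70,927.92 × €309.90 = €21,980,561.11.
Actual sales revenue = 110,630 × €309.90 = €34,284,237.00.
Margin of safety = (€34,284,237.00 − €21,980,561.11) ÷ €34,284,237.00 = 35.9%.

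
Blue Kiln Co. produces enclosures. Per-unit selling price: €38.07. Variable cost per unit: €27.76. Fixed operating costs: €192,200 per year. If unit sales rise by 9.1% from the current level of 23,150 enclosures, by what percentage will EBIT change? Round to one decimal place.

+46.7%

Contribution at this volume is 23,150 × €10.31 = €238,676.50.
EBIT = €238,676.50 − €192,200 = €46,476.50.
DOL = contribution ÷ EBIT = €238,676.50 ÷ €46,476.50 = 5.1354.
%ΔEBIT = DOL × %ΔSales = 5.1354 × +9.1% = +46.7%.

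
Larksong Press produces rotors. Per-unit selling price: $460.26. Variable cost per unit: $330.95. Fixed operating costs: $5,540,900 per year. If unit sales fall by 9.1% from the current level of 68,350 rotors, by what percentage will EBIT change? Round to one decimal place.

Contribution at this volume is 68,350 × $129.31 = $8,838,338.50.
EBIT = $8,838,338.50 − $5,540,900 = $3,297,438.50.
Degree of operating leverage = $8,838,338.50 / $3,297,438.50 = 2.6804.
So EBIT moves 2.6804 × (-9.1%) = -24.4%.

-24.4%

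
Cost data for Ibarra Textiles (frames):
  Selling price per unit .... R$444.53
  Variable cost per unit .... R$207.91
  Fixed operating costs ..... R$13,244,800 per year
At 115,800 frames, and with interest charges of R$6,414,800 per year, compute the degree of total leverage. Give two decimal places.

Total contribution margin = 115,800 × R$236.62 = R$27,400,596.00.
Subtracting fixed costs: EBIT = R$27,400,596.00 − R$13,244,800 = R$14,155,796.00. Interest = R$6,414,800.00.
DOL = R$27,400,596.00 ÷ R$14,155,796.00 = 1.9356; DFL = R$14,155,796.00 ÷ R$7,740,996.00 = 1.8287.
DCL = DOL × DFL = 1.9356 × 1.8287 = 3.5396.

3.54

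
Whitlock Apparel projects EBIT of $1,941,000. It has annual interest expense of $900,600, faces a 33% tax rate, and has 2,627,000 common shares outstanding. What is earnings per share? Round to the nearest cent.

Interest = $900,600.00, so EBT = $1,941,000 − $900,600.00 = $1,040,400.00.
After tax at 33%: net income = $1,040,400.00 × 0.67 = $697,068.00.
EPS = $697,068.00 ÷ 2,627,000 = $0.27.

$0.27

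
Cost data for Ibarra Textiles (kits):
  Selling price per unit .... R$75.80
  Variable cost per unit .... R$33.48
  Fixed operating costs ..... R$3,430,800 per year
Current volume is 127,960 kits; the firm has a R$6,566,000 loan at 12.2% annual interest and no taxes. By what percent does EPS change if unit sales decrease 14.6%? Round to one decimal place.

-66.8%

Total contribution margin = 127,960 × R$42.32 = R$5,415,267.20.
EBIT = R$5,415,267.20 − R$3,430,800 = R$1,984,467.20.
Interest = R$801,052.00, so EBIT − I = R$1,183,415.20.
Degree of combined leverage = contribution ÷ (EBIT − I) = R$5,415,267.20 ÷ R$1,183,415.20 = 4.5760.
%ΔEPS = DCL × %ΔSales = 4.5760 × -14.6% = -66.8%.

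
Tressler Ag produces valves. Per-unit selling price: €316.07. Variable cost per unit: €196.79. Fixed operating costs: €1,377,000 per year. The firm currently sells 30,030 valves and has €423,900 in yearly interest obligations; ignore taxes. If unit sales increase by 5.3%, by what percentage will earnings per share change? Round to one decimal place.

+10.7%

Contribution at this volume is 30,030 × €119.28 = €3,581,978.40.
EBIT = €3,581,978.40 − €1,377,000 = €2,204,978.40.
Interest = €423,900.00, so EBIT − I = €1,781,078.40.
DCL = total CM / (EBIT − I) = €3,581,978.40 / €1,781,078.40 = 2.0111.
%ΔEPS = DCL × %ΔSales = 2.0111 × +5.3% = +10.7%.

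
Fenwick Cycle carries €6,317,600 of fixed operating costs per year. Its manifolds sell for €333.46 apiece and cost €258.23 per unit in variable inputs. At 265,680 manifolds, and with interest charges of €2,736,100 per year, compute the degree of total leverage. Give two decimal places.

1.83

At 265,680 units, contribution = 265,680 × €75.23 = €19,987,106.40.
EBIT = €19,987,106.40 − €6,317,600 = €13,669,506.40. Interest = €2,736,100.00, so EBIT − I = €10,933,406.40.
DCL = contribution ÷ (EBIT − I) = €19,987,106.40 ÷ €10,933,406.40 = 1.8281.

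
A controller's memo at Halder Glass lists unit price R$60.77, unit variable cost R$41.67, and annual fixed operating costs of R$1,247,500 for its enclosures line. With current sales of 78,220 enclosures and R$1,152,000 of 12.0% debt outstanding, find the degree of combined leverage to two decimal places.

13.80

Total contribution margin = 78,220 × R$19.10 = R$1,494,002.00.
Subtracting fixed costs: EBIT = R$1,494,002.00 − R$1,247,500 = R$246,502.00. Interest = R$138,240.00.
DOL = R$1,494,002.00 ÷ R$246,502.00 = 6.0608; DFL = R$246,502.00 ÷ R$108,262.00 = 2.2769.
DCL = DOL × DFL = 6.0608 × 2.2769 = 13.7998.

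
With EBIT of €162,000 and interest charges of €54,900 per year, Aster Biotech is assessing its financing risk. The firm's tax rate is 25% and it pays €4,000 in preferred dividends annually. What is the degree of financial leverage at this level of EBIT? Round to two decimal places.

Annual interest charges come to €54,900.00.
Preferred dividends grossed up pre-tax: €4,000 / (1 − 0.25) = €5,333.33.
DFL = EBIT ÷ [EBIT − I − D_p/(1−t)] = €162,000 ÷ [€162,000 − €54,900.00 − €5,333.33] = €162,000 ÷ €101,766.67 = 1.5919.

1.59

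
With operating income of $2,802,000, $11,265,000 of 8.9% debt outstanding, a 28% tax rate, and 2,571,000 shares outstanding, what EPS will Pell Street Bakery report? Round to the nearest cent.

$0.50

Pre-tax income = $2,802,000 − $1,002,585.00 = $1,799,415.00.
Net income = $1,799,415.00 × (1 − 0.28) = $1,295,578.80.
Per share: $1,295,578.80 / 2,571,000 shares = $0.50.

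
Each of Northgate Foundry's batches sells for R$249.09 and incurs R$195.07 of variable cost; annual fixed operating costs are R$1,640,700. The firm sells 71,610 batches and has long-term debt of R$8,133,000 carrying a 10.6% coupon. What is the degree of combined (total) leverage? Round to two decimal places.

2.83

Contribution at this volume is 71,610 × R$54.02 = R$3,868,372.20.
EBIT = R$3,868,372.20 − R$1,640,700 = R$2,227,672.20. Interest = R$862,098.00.
DOL = R$3,868,372.20 ÷ R$2,227,672.20 = 1.7365; DFL = R$2,227,672.20 ÷ R$1,365,574.20 = 1.6313.
Combined leverage = 1.7365 × 1.6313 = 2.8328.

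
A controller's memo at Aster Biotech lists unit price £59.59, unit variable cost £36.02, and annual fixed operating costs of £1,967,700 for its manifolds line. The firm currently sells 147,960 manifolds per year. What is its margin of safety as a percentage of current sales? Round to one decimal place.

43.6%

Unit CM = price − variable cost = £59.59 − £36.02 = £23.57. Break-even units = £1,967,700 ÷ £23.57 = 83,483.24; break-even revenue = 83,483.24 × £59.59 = £4,974,766.36.
Actual sales revenue = 147,960 × £59.59 = £8,816,936.40.
Margin of safety = (£8,816,936.40 − £4,974,766.36) ÷ £8,816,936.40 = 43.6%.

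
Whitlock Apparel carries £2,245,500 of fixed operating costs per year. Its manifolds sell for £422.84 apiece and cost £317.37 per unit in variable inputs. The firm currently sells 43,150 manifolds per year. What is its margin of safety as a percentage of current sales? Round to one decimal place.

Each unit contributes £422.84 − £317.37 = £105.47. Break-even units = £2,245,500 ÷ £105.47 = 21,290.41; break-even revenue = 21,290.41 × £422.84 = £9,002,438.80.
Current sales = 43,150 × £422.84 = £18,245,546.00.
Margin of safety = (£18,245,546.00 − £9,002,438.80) ÷ £18,245,546.00 = 50.7%.

50.7%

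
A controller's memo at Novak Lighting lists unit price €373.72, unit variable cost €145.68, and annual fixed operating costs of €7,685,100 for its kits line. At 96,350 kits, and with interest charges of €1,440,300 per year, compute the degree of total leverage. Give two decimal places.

At 96,350 units, contribution = 96,350 × €228.04 = €21,971,654.00.
Subtracting fixed costs: EBIT = €21,971,654.00 − €7,685,100 = €14,286,554.00. Interest = €1,440,300.00.
DOL = €21,971,654.00 ÷ €14,286,554.00 = 1.5379; DFL = €14,286,554.00 ÷ €12,846,254.00 = 1.1121.
Combined leverage = 1.5379 × 1.1121 = 1.7103.

1.71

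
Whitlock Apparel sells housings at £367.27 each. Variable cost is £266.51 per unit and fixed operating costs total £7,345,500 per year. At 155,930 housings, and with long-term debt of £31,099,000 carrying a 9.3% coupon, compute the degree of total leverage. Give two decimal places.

2.87

At 155,930 units, contribution = 155,930 × £100.76 = £15,711,506.80.
EBIT = £15,711,506.80 − £7,345,500 = £8,366,006.80. Interest = £2,892,207.00.
DOL = £15,711,506.80 ÷ £8,366,006.80 = 1.8780; DFL = £8,366,006.80 ÷ £5,473,799.80 = 1.5284.
DCL = DOL × DFL = 1.8780 × 1.5284 = 2.8703.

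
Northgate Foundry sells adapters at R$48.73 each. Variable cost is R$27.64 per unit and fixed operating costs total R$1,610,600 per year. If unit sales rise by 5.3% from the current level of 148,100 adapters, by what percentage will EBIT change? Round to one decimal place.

Total contribution margin = 148,100 × R$21.09 = R$3,123,429.00.
Operating income = contribution − fixed costs = R$3,123,429.00 − R$1,610,600 = R$1,512,829.00.
Degree of operating leverage = R$3,123,429.00 / R$1,512,829.00 = 2.0646.
%ΔEBIT = DOL × %ΔSales = 2.0646 × +5.3% = +10.9%.

+10.9%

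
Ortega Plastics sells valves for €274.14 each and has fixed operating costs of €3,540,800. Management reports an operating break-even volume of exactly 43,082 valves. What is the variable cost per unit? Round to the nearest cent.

€191.95

Contribution per unit must be FC / Q = €3,540,800 / 43,082 = €82.1875.
Hence VC = price − CM = €274.14 − €82.1875 = €191.95.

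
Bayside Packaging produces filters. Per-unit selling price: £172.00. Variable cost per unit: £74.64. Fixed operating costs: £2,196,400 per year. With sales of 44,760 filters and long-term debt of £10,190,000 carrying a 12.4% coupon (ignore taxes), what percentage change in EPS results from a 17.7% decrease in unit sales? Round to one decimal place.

At 44,760 units, contribution = 44,760 × £97.36 = £4,357,833.60.
Subtracting fixed costs: EBIT = £4,357,833.60 − £2,196,400 = £2,161,433.60.
After interest of £1,263,560.00, pre-tax earnings = £897,873.60.
DCL = total CM / (EBIT − I) = £4,357,833.60 / £897,873.60 = 4.8535.
EPS therefore changes by 4.8535 × (-17.7%) = -85.9%.

-85.9%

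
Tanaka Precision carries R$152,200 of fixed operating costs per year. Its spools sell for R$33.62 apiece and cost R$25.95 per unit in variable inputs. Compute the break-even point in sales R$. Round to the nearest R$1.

R$667,140

CM per unit = R$33.62 − R$25.95 = R$7.67; CM ratio = R$7.67 / R$33.62 = 0.2281.
Break-even revenue = fixed costs × price ÷ CM = R$152,200 × R$33.62 ÷ R$7.67 = R$667,140.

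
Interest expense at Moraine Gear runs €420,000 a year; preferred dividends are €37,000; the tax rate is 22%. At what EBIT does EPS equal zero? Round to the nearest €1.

Preferred dividends are paid after tax, so their pre-tax equivalent is €37,000 ÷ (1 − 0.22) = €47,435.90.
EPS = 0 when EBIT covers interest plus the pre-tax preferred burden: €420,000 + €47,435.90 = €467,435.90.

€467,436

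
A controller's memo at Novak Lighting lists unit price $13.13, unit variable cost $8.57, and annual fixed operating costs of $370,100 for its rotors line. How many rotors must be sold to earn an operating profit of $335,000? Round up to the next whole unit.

154,628 rotors

Unit CM = price − variable cost = $13.13 − $8.57 = $4.56.
Units = (FC + target) / CM = ($370,100 + $335,000) / $4.56 = 154,627.19, so 154,628 rotors.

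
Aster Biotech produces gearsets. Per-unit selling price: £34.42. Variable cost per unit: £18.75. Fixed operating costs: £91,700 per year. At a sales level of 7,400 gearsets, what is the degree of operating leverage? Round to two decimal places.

At 7,400 units, contribution = 7,400 × £15.67 = £115,958.00.
Subtracting fixed costs: EBIT = £115,958.00 − £91,700 = £24,258.00.
So DOL = total CM / EBIT = £115,958.00 / £24,258.00 = 4.7802.

4.78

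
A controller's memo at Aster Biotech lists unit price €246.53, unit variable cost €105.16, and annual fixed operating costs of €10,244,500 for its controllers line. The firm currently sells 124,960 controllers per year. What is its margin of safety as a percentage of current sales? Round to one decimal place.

Contribution margin per unit = €246.53 − €105.16 = €141.37. Break-even units = €10,244,500 ÷ €141.37 = 72,465.87; break-even revenue = 72,465.87 × €246.53 = €17,865,010.86.
Current sales = 124,960 × €246.53 = €30,806,388.80.
Margin of safety = (€30,806,388.80 − €17,865,010.86) ÷ €30,806,388.80 = 42.0%.

42.0%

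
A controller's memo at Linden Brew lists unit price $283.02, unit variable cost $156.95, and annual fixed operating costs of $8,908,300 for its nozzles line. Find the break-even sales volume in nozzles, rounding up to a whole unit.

Unit CM = price − variable cost = $283.02 − $156.95 = $126.07.
Units to break even: $8,908,300 ÷ $126.07 = 70,661.54, rounded up to 70,662.

70,662 nozzles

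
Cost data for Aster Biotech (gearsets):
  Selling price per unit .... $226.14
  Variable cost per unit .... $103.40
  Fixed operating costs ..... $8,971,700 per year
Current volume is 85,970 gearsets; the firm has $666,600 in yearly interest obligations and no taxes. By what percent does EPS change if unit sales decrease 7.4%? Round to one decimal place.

Contribution at this volume is 85,970 × $122.74 = $10,551,957.80.
Operating income = contribution − fixed costs = $10,551,957.80 − $8,971,700 = $1,580,257.80.
Interest = $666,600.00, so EBIT − I = $913,657.80.
DCL = total CM / (EBIT − I) = $10,551,957.80 / $913,657.80 = 11.5491.
EPS therefore changes by 11.5491 × (-7.4%) = -85.5%.

-85.5%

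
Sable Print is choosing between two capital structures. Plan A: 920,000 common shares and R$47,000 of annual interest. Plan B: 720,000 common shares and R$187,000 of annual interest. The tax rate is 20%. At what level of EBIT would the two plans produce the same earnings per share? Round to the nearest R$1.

R$691,000

At indifference, (EBIT − 47,000)(1 − t)/920,000 = (EBIT − 187,000)(1 − t)/720,000.
Cancelling (1 − t) and cross-multiplying: 720,000·(EBIT − 47,000) = 920,000·(EBIT − 187,000).
EBIT × (920,000 − 720,000) = 187,000 × 920,000 − 47,000 × 720,000 = 138,200,000,000, so EBIT = 138,200,000,000 ÷ 200,000 = 691,000.00.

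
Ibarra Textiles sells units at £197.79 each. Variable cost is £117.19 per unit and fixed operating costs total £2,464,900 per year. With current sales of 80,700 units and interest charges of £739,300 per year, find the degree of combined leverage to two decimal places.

Contribution at this volume is 80,700 × £80.60 = £6,504,420.00.
EBIT = £6,504,420.00 − £2,464,900 = £4,039,520.00. Interest = £739,300.00.
DOL = £6,504,420.00 ÷ £4,039,520.00 = 1.6102; DFL = £4,039,520.00 ÷ £3,300,220.00 = 1.2240.
Combined leverage = 1.6102 × 1.2240 = 1.9709.

1.97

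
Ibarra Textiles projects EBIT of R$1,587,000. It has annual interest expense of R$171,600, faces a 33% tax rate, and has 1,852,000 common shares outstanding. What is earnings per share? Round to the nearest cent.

R$0.51

Interest = R$171,600.00, so EBT = R$1,587,000 − R$171,600.00 = R$1,415,400.00.
After tax at 33%: net income = R$1,415,400.00 × 0.67 = R$948,318.00.
Per share: R$948,318.00 / 1,852,000 shares = R$0.51.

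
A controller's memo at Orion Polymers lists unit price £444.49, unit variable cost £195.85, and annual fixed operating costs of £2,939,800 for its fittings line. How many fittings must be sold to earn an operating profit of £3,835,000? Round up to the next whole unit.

Contribution margin per unit = £444.49 − £195.85 = £248.64.
Required volume = (fixed costs + target profit) ÷ CM = (£2,939,800 + £3,835,000) ÷ £248.64 = 27,247.43, so 27,248 fittings.

27,248 fittings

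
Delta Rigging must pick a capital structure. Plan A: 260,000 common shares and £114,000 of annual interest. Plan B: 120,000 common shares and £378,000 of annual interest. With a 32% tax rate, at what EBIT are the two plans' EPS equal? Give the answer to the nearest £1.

£604,286

Set EPS_A = EPS_B: (EBIT − £114,000)(1 − 0.32) ÷ 260,000 = (EBIT − £378,000)(1 − 0.32) ÷ 120,000.
The (1 − t) factor cancels: (EBIT − 114,000) × 120,000 = (EBIT − 378,000) × 260,000.
Solving, EBIT = (378,000·260,000 − 114,000·120,000) / (260,000 − 120,000) = 84,600,000,000 / 140,000 = 604,285.71.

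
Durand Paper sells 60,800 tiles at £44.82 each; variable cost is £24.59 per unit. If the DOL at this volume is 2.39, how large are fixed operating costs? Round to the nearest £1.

£715,346

Contribution at this volume is 60,800 × £20.23 = £1,229,984.00.
Since DOL = CM ÷ EBIT, EBIT = £1,229,984.00 ÷ 2.39 = £514,637.66.
And FC = contribution − EBIT = £1,229,984.00 − £514,637.66 = £715,346.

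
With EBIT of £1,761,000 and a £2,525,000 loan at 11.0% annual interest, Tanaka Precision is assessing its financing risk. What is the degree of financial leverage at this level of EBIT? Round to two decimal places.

1.19

Interest = £277,750.00.
DFL = EBIT ÷ (EBIT − I) = £1,761,000 ÷ (£1,761,000 − £277,750.00) = £1,761,000 ÷ £1,483,250.00 = 1.1873.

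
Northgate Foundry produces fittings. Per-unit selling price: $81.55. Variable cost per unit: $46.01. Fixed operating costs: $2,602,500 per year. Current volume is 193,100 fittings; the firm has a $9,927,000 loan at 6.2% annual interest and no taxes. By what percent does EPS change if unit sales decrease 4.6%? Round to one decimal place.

Total contribution margin = 193,100 × $35.54 = $6,862,774.00.
EBIT = $6,862,774.00 − $2,602,500 = $4,260,274.00.
Interest = $615,474.00, so EBIT − I = $3,644,800.00.
Degree of combined leverage = contribution ÷ (EBIT − I) = $6,862,774.00 ÷ $3,644,800.00 = 1.8829.
%ΔEPS = DCL × %ΔSales = 1.8829 × -4.6% = -8.7%.

-8.7%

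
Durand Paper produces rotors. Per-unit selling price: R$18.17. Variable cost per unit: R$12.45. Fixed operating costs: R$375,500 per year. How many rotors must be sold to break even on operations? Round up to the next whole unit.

65,647 rotors

Unit CM = price − variable cost = R$18.17 − R$12.45 = R$5.72.
Break-even volume = fixed costs ÷ CM per unit = R$375,500 ÷ R$5.72 = 65,646.85, so 65,647 rotors.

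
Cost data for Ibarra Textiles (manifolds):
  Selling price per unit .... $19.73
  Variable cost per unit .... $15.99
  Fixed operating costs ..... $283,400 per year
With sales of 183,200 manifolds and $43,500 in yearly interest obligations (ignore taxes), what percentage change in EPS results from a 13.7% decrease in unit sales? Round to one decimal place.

Total contribution margin = 183,200 × $3.74 = $685,168.00.
Operating income = contribution − fixed costs = $685,168.00 − $283,400 = $401,768.00.
After interest of $43,500.00, pre-tax earnings = $358,268.00.
Degree of combined leverage = contribution ÷ (EBIT − I) = $685,168.00 ÷ $358,268.00 = 1.9124.
EPS therefore changes by 1.9124 × (-13.7%) = -26.2%.

-26.2%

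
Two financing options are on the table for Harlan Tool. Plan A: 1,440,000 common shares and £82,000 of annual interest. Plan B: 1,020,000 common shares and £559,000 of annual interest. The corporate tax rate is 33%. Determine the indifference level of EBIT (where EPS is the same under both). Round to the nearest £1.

£1,717,429

At indifference, (EBIT − 82,000)(1 − t)/1,440,000 = (EBIT − 559,000)(1 − t)/1,020,000.
Cancelling (1 − t) and cross-multiplying: 1,020,000·(EBIT − 82,000) = 1,440,000·(EBIT − 559,000).
Solving, EBIT = (559,000·1,440,000 − 82,000·1,020,000) / (1,440,000 − 1,020,000) = 721,320,000,000 / 420,000 = 1,717,428.57.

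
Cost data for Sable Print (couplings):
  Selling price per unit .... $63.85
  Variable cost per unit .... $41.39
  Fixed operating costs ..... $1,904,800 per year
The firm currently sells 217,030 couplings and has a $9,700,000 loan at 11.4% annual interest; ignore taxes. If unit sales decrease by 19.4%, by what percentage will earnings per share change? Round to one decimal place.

-50.7%

Total contribution margin = 217,030 × $22.46 = $4,874,493.80.
Operating income = contribution − fixed costs = $4,874,493.80 − $1,904,800 = $2,969,693.80.
Interest = $1,105,800.00, so EBIT − I = $1,863,893.80.
Degree of combined leverage = contribution ÷ (EBIT − I) = $4,874,493.80 ÷ $1,863,893.80 = 2.6152.
%ΔEPS = DCL × %ΔSales = 2.6152 × -19.4% = -50.7%.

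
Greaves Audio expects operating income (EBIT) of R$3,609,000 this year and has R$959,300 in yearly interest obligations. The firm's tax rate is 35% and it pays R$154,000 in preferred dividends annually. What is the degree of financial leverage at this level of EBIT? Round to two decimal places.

Annual interest charges come to R$959,300.00.
Pre-tax preferred-dividend burden = R$154,000 ÷ (1 − 0.35) = R$236,923.08.
DFL = EBIT ÷ [EBIT − I − D_p/(1−t)] = R$3,609,000 ÷ [R$3,609,000 − R$959,300.00 − R$236,923.08] = R$3,609,000 ÷ R$2,412,776.92 = 1.4958.

1.50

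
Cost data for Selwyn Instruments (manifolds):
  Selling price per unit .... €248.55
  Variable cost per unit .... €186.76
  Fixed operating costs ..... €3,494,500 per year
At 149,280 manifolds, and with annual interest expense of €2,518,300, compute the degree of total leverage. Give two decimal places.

2.87

Contribution at this volume is 149,280 × €61.79 = €9,224,011.20.
EBIT = €9,224,011.20 − €3,494,500 = €5,729,511.20. Interest = €2,518,300.00.
DOL = €9,224,011.20 ÷ €5,729,511.20 = 1.6099; DFL = €5,729,511.20 ÷ €3,211,211.20 = 1.7842.
Combined leverage = 1.6099 × 1.7842 = 2.8724.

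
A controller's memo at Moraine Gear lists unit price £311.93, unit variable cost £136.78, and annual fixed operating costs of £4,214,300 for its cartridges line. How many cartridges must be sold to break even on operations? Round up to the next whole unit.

24,062 cartridges

Each unit contributes £311.93 − £136.78 = £175.15.
Break-even Q = £4,214,300 / £175.15 = 24,061.09 → 24,062 cartridges.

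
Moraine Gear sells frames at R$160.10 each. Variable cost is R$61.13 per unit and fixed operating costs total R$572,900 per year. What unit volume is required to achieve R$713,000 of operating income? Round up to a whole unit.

12,993 frames

Unit CM = price − variable cost = R$160.10 − R$61.13 = R$98.97.
Required volume = (fixed costs + target profit) ÷ CM = (R$572,900 + R$713,000) ÷ R$98.97 = 12,992.83, so 12,993 frames.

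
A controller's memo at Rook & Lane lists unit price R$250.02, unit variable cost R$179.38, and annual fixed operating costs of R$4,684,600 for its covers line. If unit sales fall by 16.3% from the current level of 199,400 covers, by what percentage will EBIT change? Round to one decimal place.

Total contribution margin = 199,400 × R$70.64 = R$14,085,616.00.
Operating income = contribution − fixed costs = R$14,085,616.00 − R$4,684,600 = R$9,401,016.00.
DOL = contribution ÷ EBIT = R$14,085,616.00 ÷ R$9,401,016.00 = 1.4983.
So EBIT moves 1.4983 × (-16.3%) = -24.4%.

-24.4%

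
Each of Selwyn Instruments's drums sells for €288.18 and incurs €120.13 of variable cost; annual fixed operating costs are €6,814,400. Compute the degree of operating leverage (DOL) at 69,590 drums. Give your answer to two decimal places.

Contribution at this volume is 69,590 × €168.05 = €11,694,599.50.
EBIT = €11,694,599.50 − €6,814,400 = €4,880,199.50.
DOL = contribution ÷ EBIT = €11,694,599.50 ÷ €4,880,199.50 = 2.3963.

2.40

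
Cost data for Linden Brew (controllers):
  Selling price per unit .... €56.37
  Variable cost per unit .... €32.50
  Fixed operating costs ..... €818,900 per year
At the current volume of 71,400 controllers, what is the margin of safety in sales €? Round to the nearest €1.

€2,090,952

Unit CM = price − variable cost = €56.37 − €32.50 = €23.87. Break-even units = €818,900 ÷ €23.87 = 34,306.66; break-even revenue = 34,306.66 × €56.37 = €1,933,866.49.
Actual sales revenue = 71,400 × €56.37 = €4,024,818.00.
Margin of safety = €4,024,818.00 − €1,933,866.49 = €2,090,952.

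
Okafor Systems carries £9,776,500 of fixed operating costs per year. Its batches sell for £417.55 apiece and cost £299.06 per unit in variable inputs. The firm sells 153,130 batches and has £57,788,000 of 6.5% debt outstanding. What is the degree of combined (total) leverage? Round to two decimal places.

3.93

Total contribution margin = 153,130 × £118.49 = £18,144,373.70.
Operating income = contribution − fixed costs = £18,144,373.70 − £9,776,500 = £8,367,873.70. Interest = £3,756,220.00, so EBIT − I = £4,611,653.70.
DCL = contribution ÷ (EBIT − I) = £18,144,373.70 ÷ £4,611,653.70 = 3.9345.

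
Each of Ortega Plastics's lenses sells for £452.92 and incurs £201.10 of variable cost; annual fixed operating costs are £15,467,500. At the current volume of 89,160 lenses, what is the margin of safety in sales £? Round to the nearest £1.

£12,562,714

Contribution margin per unit = £452.92 − £201.10 = £251.82. Break-even units = £15,467,500 ÷ £251.82 = 61,422.84; break-even revenue = 61,422.84 × £452.92 = £27,819,633.47.
Actual sales revenue = 89,160 × £452.92 = £40,382,347.20.
Margin of safety = £40,382,347.20 − £27,819,633.47 = £12,562,714.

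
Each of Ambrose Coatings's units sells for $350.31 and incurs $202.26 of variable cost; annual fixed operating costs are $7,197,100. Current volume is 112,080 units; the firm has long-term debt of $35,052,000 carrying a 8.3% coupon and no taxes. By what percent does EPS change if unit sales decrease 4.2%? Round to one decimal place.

-10.7%

Contribution at this volume is 112,080 × $148.05 = $16,593,444.00.
Subtracting fixed costs: EBIT = $16,593,444.00 − $7,197,100 = $9,396,344.00.
After interest of $2,909,316.00, pre-tax earnings = $6,487,028.00.
DCL = total CM / (EBIT − I) = $16,593,444.00 / $6,487,028.00 = 2.5579.
EPS therefore changes by 2.5579 × (-4.2%) = -10.7%.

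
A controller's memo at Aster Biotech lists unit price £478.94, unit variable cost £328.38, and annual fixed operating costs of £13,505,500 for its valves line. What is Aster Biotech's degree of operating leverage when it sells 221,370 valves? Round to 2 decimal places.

1.68

At 221,370 units, contribution = 221,370 × £150.56 = £33,329,467.20.
Subtracting fixed costs: EBIT = £33,329,467.20 − £13,505,500 = £19,823,967.20.
Degree of operating leverage = £33,329,467.20 / £19,823,967.20 = 1.6813.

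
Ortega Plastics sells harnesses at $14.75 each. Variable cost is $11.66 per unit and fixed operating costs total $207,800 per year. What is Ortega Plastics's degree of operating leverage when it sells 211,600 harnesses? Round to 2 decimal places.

1.47

At 211,600 units, contribution = 211,600 × $3.09 = $653,844.00.
Operating income = contribution − fixed costs = $653,844.00 − $207,800 = $446,044.00.
DOL = contribution ÷ EBIT = $653,844.00 ÷ $446,044.00 = 1.4659.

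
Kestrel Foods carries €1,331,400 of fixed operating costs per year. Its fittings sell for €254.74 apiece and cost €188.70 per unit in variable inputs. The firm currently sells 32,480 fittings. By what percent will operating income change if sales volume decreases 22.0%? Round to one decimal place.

-58.0%

At 32,480 units, contribution = 32,480 × €66.04 = €2,144,979.20.
Operating income = contribution − fixed costs = €2,144,979.20 − €1,331,400 = €813,579.20.
Degree of operating leverage = €2,144,979.20 / €813,579.20 = 2.6365.
%ΔEBIT = DOL × %ΔSales = 2.6365 × -22.0% = -58.0%.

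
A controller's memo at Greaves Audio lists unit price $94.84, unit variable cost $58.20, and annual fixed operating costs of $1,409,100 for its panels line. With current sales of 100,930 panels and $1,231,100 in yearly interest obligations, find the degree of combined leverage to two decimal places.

3.50

At 100,930 units, contribution = 100,930 × $36.64 = $3,698,075.20.
Subtracting fixed costs: EBIT = $3,698,075.20 − $1,409,100 = $2,288,975.20. Interest = $1,231,100.00.
DOL = $3,698,075.20 ÷ $2,288,975.20 = 1.6156; DFL = $2,288,975.20 ÷ $1,057,875.20 = 2.1637.
DCL = DOL × DFL = 1.6156 × 2.1637 = 3.4957.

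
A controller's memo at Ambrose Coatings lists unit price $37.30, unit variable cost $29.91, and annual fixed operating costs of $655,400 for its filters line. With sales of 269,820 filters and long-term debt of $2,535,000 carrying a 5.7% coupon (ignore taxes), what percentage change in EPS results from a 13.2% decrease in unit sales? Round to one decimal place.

-22.0%

Contribution at this volume is 269,820 × $7.39 = $1,993,969.80.
Subtracting fixed costs: EBIT = $1,993,969.80 − $655,400 = $1,338,569.80.
After interest of $144,495.00, pre-tax earnings = $1,194,074.80.
Degree of combined leverage = contribution ÷ (EBIT − I) = $1,993,969.80 ÷ $1,194,074.80 = 1.6699.
EPS therefore changes by 1.6699 × (-13.2%) = -22.0%.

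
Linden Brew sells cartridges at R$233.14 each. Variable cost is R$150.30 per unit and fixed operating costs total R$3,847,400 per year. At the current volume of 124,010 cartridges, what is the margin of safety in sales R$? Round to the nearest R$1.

Contribution margin per unit = R$233.14 − R$150.30 = R$82.84. Break-even units = R$3,847,400 ÷ R$82.84 = 46,443.75; break-even revenue = 46,443.75 × R$233.14 = R$10,827,895.17.
Actual sales revenue = 124,010 × R$233.14 = R$28,911,691.40.
Margin of safety = R$28,911,691.40 − R$10,827,895.17 = R$18,083,796.

R$18,083,796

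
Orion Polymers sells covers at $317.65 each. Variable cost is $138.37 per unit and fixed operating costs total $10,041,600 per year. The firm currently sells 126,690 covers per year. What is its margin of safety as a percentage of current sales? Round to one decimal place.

Each unit contributes $317.65 − $138.37 = $179.28. Break-even units = $10,041,600 ÷ $179.28 = 56,010.71; break-even revenue = 56,010.71 × $317.65 = $17,791,801.87.
Current sales = 126,690 × $317.65 = $40,243,078.50.
Margin of safety = ($40,243,078.50 − $17,791,801.87) ÷ $40,243,078.50 = 55.8%.

55.8%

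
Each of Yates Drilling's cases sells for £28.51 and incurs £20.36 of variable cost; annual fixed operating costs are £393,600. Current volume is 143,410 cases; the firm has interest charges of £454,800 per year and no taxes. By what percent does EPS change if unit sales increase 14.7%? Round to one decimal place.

Contribution at this volume is 143,410 × £8.15 = £1,168,791.50.
EBIT = £1,168,791.50 − £393,600 = £775,191.50.
After interest of £454,800.00, pre-tax earnings = £320,391.50.
Degree of combined leverage = contribution ÷ (EBIT − I) = £1,168,791.50 ÷ £320,391.50 = 3.6480.
EPS therefore changes by 3.6480 × (+14.7%) = +53.6%.

+53.6%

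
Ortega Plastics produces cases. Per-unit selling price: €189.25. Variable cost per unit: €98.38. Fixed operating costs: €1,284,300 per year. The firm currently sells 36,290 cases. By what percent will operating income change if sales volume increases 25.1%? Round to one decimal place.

+41.1%

Total contribution margin = 36,290 × €90.87 = €3,297,672.30.
EBIT = €3,297,672.30 − €1,284,300 = €2,013,372.30.
Degree of operating leverage = €3,297,672.30 / €2,013,372.30 = 1.6379.
%ΔEBIT = DOL × %ΔSales = 1.6379 × +25.1% = +41.1%.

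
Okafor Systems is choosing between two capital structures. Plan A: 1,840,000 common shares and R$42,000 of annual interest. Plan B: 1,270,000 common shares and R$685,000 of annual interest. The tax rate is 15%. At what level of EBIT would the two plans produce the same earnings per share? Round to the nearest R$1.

R$2,117,649

Set EPS_A = EPS_B: (EBIT − R$42,000)(1 − 0.15) ÷ 1,840,000 = (EBIT − R$685,000)(1 − 0.15) ÷ 1,270,000.
Cancelling (1 − t) and cross-multiplying: 1,270,000·(EBIT − 42,000) = 1,840,000·(EBIT − 685,000).
EBIT × (1,840,000 − 1,270,000) = 685,000 × 1,840,000 − 42,000 × 1,270,000 = 1,207,060,000,000, so EBIT = 1,207,060,000,000 ÷ 570,000 = 2,117,649.12.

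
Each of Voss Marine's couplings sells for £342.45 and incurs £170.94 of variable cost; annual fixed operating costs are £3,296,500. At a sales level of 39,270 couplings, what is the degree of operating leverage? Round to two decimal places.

At 39,270 units, contribution = 39,270 × £171.51 = £6,735,197.70.
Operating income = contribution − fixed costs = £6,735,197.70 − £3,296,500 = £3,438,697.70.
Degree of operating leverage = £6,735,197.70 / £3,438,697.70 = 1.9586.

1.96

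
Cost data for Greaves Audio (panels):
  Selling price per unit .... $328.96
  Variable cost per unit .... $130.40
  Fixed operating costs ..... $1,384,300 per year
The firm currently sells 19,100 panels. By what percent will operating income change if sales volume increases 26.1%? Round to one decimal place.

Total contribution margin = 19,100 × $198.56 = $3,792,496.00.
EBIT = $3,792,496.00 − $1,384,300 = $2,408,196.00.
DOL = contribution ÷ EBIT = $3,792,496.00 ÷ $2,408,196.00 = 1.5748.
%ΔEBIT = DOL × %ΔSales = 1.5748 × +26.1% = +41.1%.

+41.1%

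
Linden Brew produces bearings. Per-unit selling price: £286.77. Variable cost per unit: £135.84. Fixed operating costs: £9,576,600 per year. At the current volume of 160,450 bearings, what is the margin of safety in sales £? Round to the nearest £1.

Each unit contributes £286.77 − £135.84 = £150.93. Break-even units = £9,576,600 ÷ £150.93 = 63,450.61; break-even revenue = 63,450.61 × £286.77 = £18,195,730.35.
Current sales = 160,450 × £286.77 = £46,012,246.50.
Margin of safety = £46,012,246.50 − £18,195,730.35 = £27,816,516.

£27,816,516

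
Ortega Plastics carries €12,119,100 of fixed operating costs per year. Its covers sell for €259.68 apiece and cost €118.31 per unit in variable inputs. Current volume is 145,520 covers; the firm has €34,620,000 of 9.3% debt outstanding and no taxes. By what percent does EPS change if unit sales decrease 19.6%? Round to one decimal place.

-77.0%

Total contribution margin = 145,520 × €141.37 = €20,572,162.40.
Subtracting fixed costs: EBIT = €20,572,162.40 − €12,119,100 = €8,453,062.40.
Interest = €3,219,660.00, so EBIT − I = €5,233,402.40.
DCL = total CM / (EBIT − I) = €20,572,162.40 / €5,233,402.40 = 3.9309.
EPS therefore changes by 3.9309 × (-19.6%) = -77.0%.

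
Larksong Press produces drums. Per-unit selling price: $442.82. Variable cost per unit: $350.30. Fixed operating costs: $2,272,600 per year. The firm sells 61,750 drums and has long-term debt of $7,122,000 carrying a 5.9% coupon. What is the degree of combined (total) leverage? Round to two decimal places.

1.89

At 61,750 units, contribution = 61,750 × $92.52 = $5,713,110.00.
Operating income = contribution − fixed costs = $5,713,110.00 − $2,272,600 = $3,440,510.00. Interest = $420,198.00, so EBIT − I = $3,020,312.00.
DCL = contribution ÷ (EBIT − I) = $5,713,110.00 ÷ $3,020,312.00 = 1.8916.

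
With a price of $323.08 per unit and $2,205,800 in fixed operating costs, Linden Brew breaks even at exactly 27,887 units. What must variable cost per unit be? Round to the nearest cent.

Contribution per unit must be FC / Q = $2,205,800 / 27,887 = $79.0978.
Hence VC = price − CM = $323.08 − $79.0978 = $243.98.

$243.98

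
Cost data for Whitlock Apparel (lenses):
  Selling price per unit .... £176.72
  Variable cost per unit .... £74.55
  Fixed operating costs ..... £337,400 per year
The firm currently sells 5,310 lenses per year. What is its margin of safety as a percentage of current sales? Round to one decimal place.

Contribution margin per unit = £176.72 − £74.55 = £102.17. Break-even units = £337,400 ÷ £102.17 = 3,302.34; break-even revenue = 3,302.34 × £176.72 = £583,589.39.
Current sales = 5,310 × £176.72 = £938,383.20.
Margin of safety = (£938,383.20 − £583,589.39) ÷ £938,383.20 = 37.8%.

37.8%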